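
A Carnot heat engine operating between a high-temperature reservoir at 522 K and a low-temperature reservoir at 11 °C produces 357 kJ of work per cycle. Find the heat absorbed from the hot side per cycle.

Q_H ≈ 783 kJ

T_C = 11 °C → 11 + 273.15 = 284.15 K.
Since the cycle is reversible, η = 1 − T_C/T_H = 1 − 284.15/522.00 = 0.4557.
Q_H = W/η = 357/0.4557 = 783 kJ.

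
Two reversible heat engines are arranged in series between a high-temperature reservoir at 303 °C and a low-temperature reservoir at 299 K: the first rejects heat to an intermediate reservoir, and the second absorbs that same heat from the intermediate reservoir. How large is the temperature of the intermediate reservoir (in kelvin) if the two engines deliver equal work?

T_m ≈ 437.6 K

T_H = 303 °C → 303 + 273.15 = 576.15 K.
For reversible stages Q_m = Q_H·(T_m/T_H). Setting W₁ = Q_H(1 − T_m/T_H) equal to W₂ = Q_m(1 − T_C/T_m) = Q_H·(T_m − T_C)/T_H gives T_H − T_m = T_m − T_C, so T_m = (T_H + T_C)/2 = (576.15 + 299.00)/2 = 437.6 K.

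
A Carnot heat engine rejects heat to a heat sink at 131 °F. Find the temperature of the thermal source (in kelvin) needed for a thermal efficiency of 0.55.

T_C = 131 °F → (131 − 32) × 5/9 = 55.00 °C = 328.15 K.
From η = 1 − T_C/T_H, solving for T_H gives T_H = T_C/(1 − η) = 328.15/(1 − 0.55) = 729.2 K.

T_H ≈ 729.2 K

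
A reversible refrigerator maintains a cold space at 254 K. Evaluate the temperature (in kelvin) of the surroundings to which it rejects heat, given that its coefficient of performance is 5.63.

COP_R = T_C/(T_H − T_C) ⇒ T_H = T_C·(1 + 1/COP_R) = 254.00 × (1 + 1/5.63) = 299 K.

T_H ≈ 299 K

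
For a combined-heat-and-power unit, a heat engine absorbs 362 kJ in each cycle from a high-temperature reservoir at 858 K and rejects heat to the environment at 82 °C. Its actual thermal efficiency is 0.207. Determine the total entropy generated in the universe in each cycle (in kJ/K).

ΔS_univ ≈ 0.386 kJ/K

T_C = 82 °C → 82 + 273.15 = 355.15 K.
W = η·Q_H = 0.207 × 362 = 74.93 kJ, so Q_C = Q_H − W = 287.1 kJ.
Reservoir entropy changes: ΔS_H = −Q_H/T_H = −362/858.00 = -0.4219 kJ/K and ΔS_C = +Q_C/T_C = 287.1/355.15 = 0.8083 kJ/K.
ΔS_univ = −Q_H/T_H + Q_C/T_C = 0.386 kJ/K (> 0, since η = 0.207 < η_Carnot = 0.586).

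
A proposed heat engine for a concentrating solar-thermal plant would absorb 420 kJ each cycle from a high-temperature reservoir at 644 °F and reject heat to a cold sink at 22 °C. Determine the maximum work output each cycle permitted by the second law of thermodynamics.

W_max ≈ 217.8 kJ

T_H = 644 °F → (644 − 32) × 5/9 = 340.00 °C = 613.15 K.
T_C = 22 °C → 22 + 273.15 = 295.15 K.
No engine can exceed the Carnot limit: η_max = 1 − T_C/T_H = 1 − 295.15/613.15 = 0.5186.
W_max = η_max · Q_H = 0.5186 × 420 = 217.8 kJ.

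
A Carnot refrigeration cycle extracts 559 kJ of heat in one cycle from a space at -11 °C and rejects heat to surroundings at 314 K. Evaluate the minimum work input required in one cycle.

T_C = -11 °C → -11 + 273.15 = 262.15 K.
Carnot COP: COP_R = T_C/(T_H − T_C) = 262.15/51.85 = 5.0559.
W = Q_C/COP_R = 559/5.0559 = 111 kJ.

W_in ≈ 111 kJ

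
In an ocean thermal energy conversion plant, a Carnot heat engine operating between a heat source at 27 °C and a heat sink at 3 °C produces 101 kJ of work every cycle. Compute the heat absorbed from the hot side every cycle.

Q_H ≈ 1263 kJ

T_H = 27 °C → 27 + 273.15 = 300.15 K.
T_C = 3 °C → 3 + 273.15 = 276.15 K.
The Carnot efficiency is η = 1 − T_C/T_H = 1 − 276.15/300.15 = 0.0800.
Q_H = W/η = 101/0.0800 = 1263 kJ.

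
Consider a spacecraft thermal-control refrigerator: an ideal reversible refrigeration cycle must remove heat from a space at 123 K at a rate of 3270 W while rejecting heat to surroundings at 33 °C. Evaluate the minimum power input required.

Ẇ_in ≈ 4869 W

T_H = 33 °C → 33 + 273.15 = 306.15 K.
COP_R = T_C/(T_H − T_C) = 123.00/183.15 = 0.6716.
W = Q_C/COP_R = 3270/0.6716 = 4869 W.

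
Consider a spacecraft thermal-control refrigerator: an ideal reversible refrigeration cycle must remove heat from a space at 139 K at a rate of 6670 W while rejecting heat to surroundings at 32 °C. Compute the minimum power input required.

T_H = 32 °C → 32 + 273.15 = 305.15 K.
COP_R = T_C/(T_H − T_C) = 139.00/166.15 = 0.8366.
W = Q_C/COP_R = 6670/0.8366 = 7970 W.

Ẇ_in ≈ 7970 W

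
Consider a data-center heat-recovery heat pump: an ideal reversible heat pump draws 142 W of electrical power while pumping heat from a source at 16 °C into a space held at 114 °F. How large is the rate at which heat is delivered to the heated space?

T_H = 114 °F → (114 − 32) × 5/9 = 45.56 °C = 318.71 K.
T_C = 16 °C → 16 + 273.15 = 289.15 K.
COP_HP = T_H/(T_H − T_C) = 318.71/29.56 = 10.7833.
Q_H = COP_HP · W = 10.7833 × 142 = 1530 W.

Q̇_H ≈ 1530 W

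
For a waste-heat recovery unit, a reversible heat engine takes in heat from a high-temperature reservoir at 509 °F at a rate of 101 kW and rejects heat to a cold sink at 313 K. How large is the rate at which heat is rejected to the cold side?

Q̇_C ≈ 58.74 kW

T_H = 509 °F → (509 − 32) × 5/9 = 265.00 °C = 538.15 K.
The Carnot efficiency is η = 1 − T_C/T_H = 1 − 313.00/538.15 = 0.4184.
For a reversible cycle Q_C/Q_H = T_C/T_H, so Q_C = 101 × 313.00/538.15 = 58.74 kW.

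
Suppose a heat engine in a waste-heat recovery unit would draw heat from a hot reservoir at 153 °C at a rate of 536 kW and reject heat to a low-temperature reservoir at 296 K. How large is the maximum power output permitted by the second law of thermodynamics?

Ẇ_max ≈ 164 kW

T_H = 153 °C → 153 + 273.15 = 426.15 K.
By the Carnot theorem, η_max = 1 − T_C/T_H = 1 − 296.00/426.15 = 0.3054.
W_max = η_max · Q_H = 0.3054 × 536 = 164 kW.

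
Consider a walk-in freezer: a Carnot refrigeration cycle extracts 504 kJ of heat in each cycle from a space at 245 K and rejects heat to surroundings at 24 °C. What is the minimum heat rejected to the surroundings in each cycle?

T_H = 24 °C → 24 + 273.15 = 297.15 K.
For a reversible cycle Q_H/Q_C = T_H/T_C, so Q_H = Q_C·T_H/T_C = 504 × 297.15/245.00 = 611 kJ.

Q_H ≈ 611 kJ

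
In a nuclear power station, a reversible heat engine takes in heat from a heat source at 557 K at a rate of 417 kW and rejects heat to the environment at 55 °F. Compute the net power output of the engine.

T_C = 55 °F → (55 − 32) × 5/9 = 12.78 °C = 285.93 K.
The Carnot efficiency is η = 1 − T_C/T_H = 1 − 285.93/557.00 = 0.4867.
W = η·Q_H = 0.4867 × 417 = 203 kW.

Ẇ ≈ 203 kW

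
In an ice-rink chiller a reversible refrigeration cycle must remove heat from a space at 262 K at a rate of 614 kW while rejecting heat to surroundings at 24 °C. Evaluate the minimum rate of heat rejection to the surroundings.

T_H = 24 °C → 24 + 273.15 = 297.15 K.
For a reversible cycle Q_H/Q_C = T_H/T_C, so Q_H = Q_C·T_H/T_C = 614 × 297.15/262.00 = 696 kW.

Q̇_H ≈ 696 kW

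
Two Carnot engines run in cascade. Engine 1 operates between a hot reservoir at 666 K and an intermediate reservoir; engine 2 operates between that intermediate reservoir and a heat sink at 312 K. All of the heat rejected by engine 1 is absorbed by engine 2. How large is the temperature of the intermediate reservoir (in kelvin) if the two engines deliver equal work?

T_m ≈ 489.0 K

For reversible stages Q_m = Q_H·(T_m/T_H). Setting W₁ = Q_H(1 − T_m/T_H) equal to W₂ = Q_m(1 − T_C/T_m) = Q_H·(T_m − T_C)/T_H gives T_H − T_m = T_m − T_C, so T_m = (T_H + T_C)/2 = (666.00 + 312.00)/2 = 489.0 K.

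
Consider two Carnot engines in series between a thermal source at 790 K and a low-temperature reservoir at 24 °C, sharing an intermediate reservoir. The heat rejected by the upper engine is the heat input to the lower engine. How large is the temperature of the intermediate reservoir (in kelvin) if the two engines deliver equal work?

T_m ≈ 543.6 K

T_C = 24 °C → 24 + 273.15 = 297.15 K.
For reversible stages Q_m = Q_H·(T_m/T_H). Setting W₁ = Q_H(1 − T_m/T_H) equal to W₂ = Q_m(1 − T_C/T_m) = Q_H·(T_m − T_C)/T_H gives T_H − T_m = T_m − T_C, so T_m = (T_H + T_C)/2 = (790.00 + 297.15)/2 = 543.6 K.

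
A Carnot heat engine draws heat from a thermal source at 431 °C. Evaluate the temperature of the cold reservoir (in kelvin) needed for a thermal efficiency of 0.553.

T_H = 431 °C → 431 + 273.15 = 704.15 K.
From η = 1 − T_C/T_H, T_C = T_H·(1 − η) = 704.15 × (1 − 0.553) = 315 K.

T_C ≈ 315 K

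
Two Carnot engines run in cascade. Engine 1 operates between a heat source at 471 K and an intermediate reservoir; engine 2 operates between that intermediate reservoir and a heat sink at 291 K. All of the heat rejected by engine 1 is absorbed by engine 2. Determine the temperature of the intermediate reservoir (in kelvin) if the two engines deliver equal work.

T_m ≈ 381 K

For reversible stages Q_m = Q_H·(T_m/T_H). Setting W₁ = Q_H(1 − T_m/T_H) equal to W₂ = Q_m(1 − T_C/T_m) = Q_H·(T_m − T_C)/T_H gives T_H − T_m = T_m − T_C, so T_m = (T_H + T_C)/2 = (471.00 + 291.00)/2 = 381 K.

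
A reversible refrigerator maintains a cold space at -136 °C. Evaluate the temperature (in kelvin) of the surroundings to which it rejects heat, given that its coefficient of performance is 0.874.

T_H ≈ 294 K

T_C = -136 °C → -136 + 273.15 = 137.15 K.
COP_R = T_C/(T_H − T_C) ⇒ T_H = T_C·(1 + 1/COP_R) = 137.15 × (1 + 1/0.874) = 294 K.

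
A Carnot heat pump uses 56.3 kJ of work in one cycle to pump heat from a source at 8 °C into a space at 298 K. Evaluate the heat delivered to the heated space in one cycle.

T_C = 8 °C → 8 + 273.15 = 281.15 K.
For a reversible heat pump, COP_HP = T_H/(T_H − T_C) = 298.00/16.85 = 17.6855.
Q_H = COP_HP · W = 17.6855 × 56.3 = 996 kJ.

Q_H ≈ 996 kJ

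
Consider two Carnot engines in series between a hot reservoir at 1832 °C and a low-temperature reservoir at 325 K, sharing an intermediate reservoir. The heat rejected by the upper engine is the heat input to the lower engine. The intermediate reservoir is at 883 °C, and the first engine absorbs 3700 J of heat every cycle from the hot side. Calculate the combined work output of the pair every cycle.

W_total ≈ 3130 J

T_H = 1832 °C → 1832 + 273.15 = 2105.15 K.
Two reversible stages in series are equivalent to a single Carnot engine between T_H and T_C, so η_total = 1 − T_C/T_H = 1 − 325.00/2105.15 = 0.8456.
W_total = η_total · Q_H = 0.8456 × 3700 = 3130 J.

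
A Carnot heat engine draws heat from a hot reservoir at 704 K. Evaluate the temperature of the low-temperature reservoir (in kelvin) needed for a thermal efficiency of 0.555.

T_C ≈ 313 K

From η = 1 − T_C/T_H, T_C = T_H·(1 − η) = 704.00 × (1 − 0.555) = 313 K.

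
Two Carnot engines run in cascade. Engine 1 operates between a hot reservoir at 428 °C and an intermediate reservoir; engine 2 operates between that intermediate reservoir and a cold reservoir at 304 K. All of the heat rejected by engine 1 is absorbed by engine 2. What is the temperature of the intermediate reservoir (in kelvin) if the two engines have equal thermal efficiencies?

T_m ≈ 462 K

T_H = 428 °C → 428 + 273.15 = 701.15 K.
Equal efficiencies require 1 − T_m/T_H = 1 − T_C/T_m, i.e. T_m/T_H = T_C/T_m, so T_m = √(T_H·T_C) = √(701.15 × 304.00) = 462 K.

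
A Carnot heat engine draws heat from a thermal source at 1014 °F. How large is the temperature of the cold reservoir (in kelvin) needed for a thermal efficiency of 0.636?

T_C ≈ 298 K

T_H = 1014 °F → (1014 − 32) × 5/9 = 545.56 °C = 818.71 K.
From η = 1 − T_C/T_H, T_C = T_H·(1 − η) = 818.71 × (1 − 0.636) = 298 K.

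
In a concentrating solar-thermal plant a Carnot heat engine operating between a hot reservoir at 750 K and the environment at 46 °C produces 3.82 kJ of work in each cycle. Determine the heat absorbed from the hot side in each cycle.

Q_H ≈ 6.65 kJ

T_C = 46 °C → 46 + 273.15 = 319.15 K.
The Carnot efficiency is η = 1 − T_C/T_H = 1 − 319.15/750.00 = 0.5745.
Q_H = W/η = 3.82/0.5745 = 6.65 kJ.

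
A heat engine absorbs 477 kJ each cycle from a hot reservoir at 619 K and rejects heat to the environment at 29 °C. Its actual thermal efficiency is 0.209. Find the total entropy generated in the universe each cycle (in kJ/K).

ΔS_univ ≈ 0.4781 kJ/K

T_C = 29 °C → 29 + 273.15 = 302.15 K.
W = η·Q_H = 0.209 × 477 = 99.69 kJ, so Q_C = Q_H − W = 377.3 kJ.
The hot reservoir loses entropy Q_H/T_H = 477/619.00 = 0.7706 kJ/K; the cold reservoir gains Q_C/T_C = 377.3/302.15 = 1.249 kJ/K.
ΔS_univ = −Q_H/T_H + Q_C/T_C = 0.4781 kJ/K (> 0, since η = 0.209 < η_Carnot = 0.512).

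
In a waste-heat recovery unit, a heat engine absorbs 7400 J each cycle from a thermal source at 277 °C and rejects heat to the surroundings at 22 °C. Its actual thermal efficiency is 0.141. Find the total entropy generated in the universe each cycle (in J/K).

ΔS_univ ≈ 8.086 J/K

T_H = 277 °C → 277 + 273.15 = 550.15 K.
T_C = 22 °C → 22 + 273.15 = 295.15 K.
W = η·Q_H = 0.141 × 7400 = 1043 J, so Q_C = Q_H − W = 6357 J.
Reservoir entropy changes: ΔS_H = −Q_H/T_H = −7400/550.15 = -13.45 J/K and ΔS_C = +Q_C/T_C = 6357/295.15 = 21.54 J/K.
ΔS_univ = −Q_H/T_H + Q_C/T_C = 8.086 J/K (> 0, since η = 0.141 < η_Carnot = 0.464).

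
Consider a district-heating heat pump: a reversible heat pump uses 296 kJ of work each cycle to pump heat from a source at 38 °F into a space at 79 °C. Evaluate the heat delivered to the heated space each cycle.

T_H = 79 °C → 79 + 273.15 = 352.15 K.
T_C = 38 °F → (38 − 32) × 5/9 = 3.33 °C = 276.48 K.
COP_HP = T_H/(T_H − T_C) = 352.15/75.67 = 4.6540.
Q_H = COP_HP · W = 4.6540 × 296 = 1380 kJ.

Q_H ≈ 1380 kJ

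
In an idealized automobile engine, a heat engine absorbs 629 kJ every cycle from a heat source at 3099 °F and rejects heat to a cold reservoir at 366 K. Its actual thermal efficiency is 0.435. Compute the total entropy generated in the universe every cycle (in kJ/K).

T_H = 3099 °F → (3099 − 32) × 5/9 = 1703.89 °C = 1977.04 K.
W = η·Q_H = 0.435 × 629 = 273.6 kJ, so Q_C = Q_H − W = 355.4 kJ.
Entropy balance on the reservoirs: −Q_H/T_H = -0.3182 kJ/K, +Q_C/T_C = 0.9710 kJ/K.
ΔS_univ = −Q_H/T_H + Q_C/T_C = 0.6528 kJ/K (> 0, since η = 0.435 < η_Carnot = 0.815).

ΔS_univ ≈ 0.6528 kJ/K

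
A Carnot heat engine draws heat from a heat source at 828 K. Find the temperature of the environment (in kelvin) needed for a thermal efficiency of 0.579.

From η = 1 − T_C/T_H, T_C = T_H·(1 − η) = 828.00 × (1 − 0.579) = 349 K.

T_C ≈ 349 K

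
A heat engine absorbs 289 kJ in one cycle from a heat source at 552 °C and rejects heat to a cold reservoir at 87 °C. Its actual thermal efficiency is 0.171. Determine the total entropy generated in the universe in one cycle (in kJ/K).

ΔS_univ ≈ 0.315 kJ/K

T_H = 552 °C → 552 + 273.15 = 825.15 K.
T_C = 87 °C → 87 + 273.15 = 360.15 K.
W = η·Q_H = 0.171 × 289 = 49.42 kJ, so Q_C = Q_H − W = 239.6 kJ.
The hot reservoir loses entropy Q_H/T_H = 289/825.15 = 0.3502 kJ/K; the cold reservoir gains Q_C/T_C = 239.6/360.15 = 0.6652 kJ/K.
ΔS_univ = −Q_H/T_H + Q_C/T_C = 0.315 kJ/K (> 0, since η = 0.171 < η_Carnot = 0.564).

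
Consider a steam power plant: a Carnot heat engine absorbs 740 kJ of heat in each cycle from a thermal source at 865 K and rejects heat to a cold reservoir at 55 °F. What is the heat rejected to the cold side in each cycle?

T_C = 55 °F → (55 − 32) × 5/9 = 12.78 °C = 285.93 K.
For a reversible engine, η = 1 − T_C/T_H = 1 − 285.93/865.00 = 0.6694.
For a reversible cycle Q_C/Q_H = T_C/T_H, so Q_C = 740 × 285.93/865.00 = 245 kJ.

Q_C ≈ 245 kJ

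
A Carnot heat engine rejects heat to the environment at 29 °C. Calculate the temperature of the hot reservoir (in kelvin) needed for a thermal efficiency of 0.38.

T_C = 29 °C → 29 + 273.15 = 302.15 K.
From η = 1 − T_C/T_H, solving for T_H gives T_H = T_C/(1 − η) = 302.15/(1 − 0.38) = 487 K.

T_H ≈ 487 K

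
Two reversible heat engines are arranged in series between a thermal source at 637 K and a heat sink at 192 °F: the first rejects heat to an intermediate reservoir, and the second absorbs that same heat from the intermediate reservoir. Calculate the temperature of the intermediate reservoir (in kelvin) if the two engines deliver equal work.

T_C = 192 °F → (192 − 32) × 5/9 = 88.89 °C = 362.04 K.
For reversible stages Q_m = Q_H·(T_m/T_H). Setting W₁ = Q_H(1 − T_m/T_H) equal to W₂ = Q_m(1 − T_C/T_m) = Q_H·(T_m − T_C)/T_H gives T_H − T_m = T_m − T_C, so T_m = (T_H + T_C)/2 = (637.00 + 362.04)/2 = 500 K.

T_m ≈ 500 K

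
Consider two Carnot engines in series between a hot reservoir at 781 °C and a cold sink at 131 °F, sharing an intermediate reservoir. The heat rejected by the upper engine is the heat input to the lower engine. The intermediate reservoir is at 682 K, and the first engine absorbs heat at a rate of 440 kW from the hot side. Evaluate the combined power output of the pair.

Ẇ_total ≈ 303 kW

T_H = 781 °C → 781 + 273.15 = 1054.15 K.
T_C = 131 °F → (131 − 32) × 5/9 = 55.00 °C = 328.15 K.
Two reversible stages in series are equivalent to a single Carnot engine between T_H and T_C, so η_total = 1 − T_C/T_H = 1 − 328.15/1054.15 = 0.6887.
W_total = η_total · Q_H = 0.6887 × 440 = 303 kW.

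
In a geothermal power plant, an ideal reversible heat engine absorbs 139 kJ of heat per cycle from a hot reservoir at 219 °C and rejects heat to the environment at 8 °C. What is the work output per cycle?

T_H = 219 °C → 219 + 273.15 = 492.15 K.
T_C = 8 °C → 8 + 273.15 = 281.15 K.
The Carnot efficiency is η = 1 − T_C/T_H = 1 − 281.15/492.15 = 0.4287.
W = η·Q_H = 0.4287 × 139 = 59.59 kJ.

W ≈ 59.59 kJ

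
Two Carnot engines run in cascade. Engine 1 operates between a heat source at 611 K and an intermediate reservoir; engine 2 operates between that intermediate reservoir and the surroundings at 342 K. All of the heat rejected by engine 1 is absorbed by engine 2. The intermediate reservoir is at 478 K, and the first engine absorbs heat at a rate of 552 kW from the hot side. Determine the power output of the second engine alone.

Ẇ₂ ≈ 123 kW

Heat entering the second stage: Q_m = Q_H·(T_m/T_H) = 552 × 478.00/611.00 = 432 kW.
Second-stage efficiency η₂ = 1 − T_C/T_m = 1 − 342.00/478.00 = 0.2845, so W₂ = η₂·Q_m = 123 kW.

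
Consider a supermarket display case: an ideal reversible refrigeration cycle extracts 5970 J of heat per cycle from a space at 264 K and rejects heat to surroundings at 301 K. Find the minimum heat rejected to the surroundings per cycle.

Q_H ≈ 6810 J

For a reversible cycle Q_H/Q_C = T_H/T_C, so Q_H = Q_C·T_H/T_C = 5970 × 301.00/264.00 = 6810 J.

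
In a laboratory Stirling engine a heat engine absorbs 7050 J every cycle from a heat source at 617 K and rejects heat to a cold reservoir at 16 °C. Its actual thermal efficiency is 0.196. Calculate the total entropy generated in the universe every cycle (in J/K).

T_C = 16 °C → 16 + 273.15 = 289.15 K.
W = η·Q_H = 0.196 × 7050 = 1382 J, so Q_C = Q_H − W = 5668 J.
Entropy balance on the reservoirs: −Q_H/T_H = -11.43 J/K, +Q_C/T_C = 19.60 J/K.
ΔS_univ = −Q_H/T_H + Q_C/T_C = 8.177 J/K (> 0, since η = 0.196 < η_Carnot = 0.531).

ΔS_univ ≈ 8.177 J/K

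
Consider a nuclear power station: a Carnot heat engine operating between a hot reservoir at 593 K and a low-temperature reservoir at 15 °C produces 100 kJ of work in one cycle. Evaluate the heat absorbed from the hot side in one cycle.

T_C = 15 °C → 15 + 273.15 = 288.15 K.
Carnot efficiency: η = 1 − T_C/T_H = 1 − 288.15/593.00 = 0.5141.
Q_H = W/η = 100/0.5141 = 195 kJ.

Q_H ≈ 195 kJ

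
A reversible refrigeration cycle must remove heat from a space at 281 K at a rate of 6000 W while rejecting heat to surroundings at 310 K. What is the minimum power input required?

Ẇ_in ≈ 619 W

The reversible coefficient of performance is COP_R = T_C/(T_H − T_C) = 281.00/29.00 = 9.6897.
W = Q_C/COP_R = 6000/9.6897 = 619 W.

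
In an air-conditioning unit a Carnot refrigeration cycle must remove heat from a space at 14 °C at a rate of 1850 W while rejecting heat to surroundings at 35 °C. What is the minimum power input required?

T_H = 35 °C → 35 + 273.15 = 308.15 K.
T_C = 14 °C → 14 + 273.15 = 287.15 K.
Carnot COP: COP_R = T_C/(T_H − T_C) = 287.15/21.00 = 13.6738.
W = Q_C/COP_R = 1850/13.6738 = 135.3 W.

Ẇ_in ≈ 135.3 W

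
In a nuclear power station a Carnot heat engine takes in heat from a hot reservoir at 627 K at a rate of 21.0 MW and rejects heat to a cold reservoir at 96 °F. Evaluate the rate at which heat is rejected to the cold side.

T_C = 96 °F → (96 − 32) × 5/9 = 35.56 °C = 308.71 K.
For a reversible engine, η = 1 − T_C/T_H = 1 − 308.71/627.00 = 0.5076.
For a reversible cycle Q_C/Q_H = T_C/T_H, so Q_C = 21.0 × 308.71/627.00 = 10.3 MW.

Q̇_C ≈ 10.3 MW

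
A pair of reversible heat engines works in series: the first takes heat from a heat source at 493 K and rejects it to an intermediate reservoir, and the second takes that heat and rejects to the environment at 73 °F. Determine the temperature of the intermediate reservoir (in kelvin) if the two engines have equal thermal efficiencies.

T_C = 73 °F → (73 − 32) × 5/9 = 22.78 °C = 295.93 K.
Equal efficiencies require 1 − T_m/T_H = 1 − T_C/T_m, i.e. T_m/T_H = T_C/T_m, so T_m = √(T_H·T_C) = √(493.00 × 295.93) = 382.0 K.

T_m ≈ 382.0 K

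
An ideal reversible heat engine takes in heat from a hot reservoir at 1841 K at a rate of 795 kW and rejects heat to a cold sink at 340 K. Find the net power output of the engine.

Ẇ ≈ 648 kW

η_rev = 1 − T_C/T_H = 1 − 340.00/1841.00 = 0.8153.
W = η·Q_H = 0.8153 × 795 = 648 kW.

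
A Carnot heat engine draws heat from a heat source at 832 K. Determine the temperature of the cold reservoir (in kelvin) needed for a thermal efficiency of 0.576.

From η = 1 − T_C/T_H, T_C = T_H·(1 − η) = 832.00 × (1 − 0.576) = 353 K.

T_C ≈ 353 K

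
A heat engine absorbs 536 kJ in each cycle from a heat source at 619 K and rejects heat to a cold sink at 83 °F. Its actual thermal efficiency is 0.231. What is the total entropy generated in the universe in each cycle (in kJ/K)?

T_C = 83 °F → (83 − 32) × 5/9 = 28.33 °C = 301.48 K.
W = η·Q_H = 0.231 × 536 = 123.8 kJ, so Q_C = Q_H − W = 412.2 kJ.
The hot reservoir loses entropy Q_H/T_H = 536/619.00 = 0.8659 kJ/K; the cold reservoir gains Q_C/T_C = 412.2/301.48 = 1.367 kJ/K.
ΔS_univ = −Q_H/T_H + Q_C/T_C = 0.501 kJ/K (> 0, since η = 0.231 < η_Carnot = 0.513).

ΔS_univ ≈ 0.501 kJ/K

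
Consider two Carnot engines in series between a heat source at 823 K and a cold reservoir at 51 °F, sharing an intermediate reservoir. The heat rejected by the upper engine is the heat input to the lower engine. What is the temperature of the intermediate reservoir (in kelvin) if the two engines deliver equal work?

T_m ≈ 553.4 K

T_C = 51 °F → (51 − 32) × 5/9 = 10.56 °C = 283.71 K.
For reversible stages Q_m = Q_H·(T_m/T_H). Setting W₁ = Q_H(1 − T_m/T_H) equal to W₂ = Q_m(1 − T_C/T_m) = Q_H·(T_m − T_C)/T_H gives T_H − T_m = T_m − T_C, so T_m = (T_H + T_C)/2 = (823.00 + 283.71)/2 = 553.4 K.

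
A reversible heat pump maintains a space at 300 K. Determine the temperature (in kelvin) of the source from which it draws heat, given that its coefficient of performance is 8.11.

T_C ≈ 263 K

COP_HP = T_H/(T_H − T_C) ⇒ T_C = T_H·(COP_HP − 1)/COP_HP = 300.00 × (8.11 − 1)/8.11 = 263 K.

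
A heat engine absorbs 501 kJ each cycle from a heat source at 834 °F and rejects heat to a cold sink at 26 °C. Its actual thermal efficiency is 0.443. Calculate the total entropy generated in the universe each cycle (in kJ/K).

T_H = 834 °F → (834 − 32) × 5/9 = 445.56 °C = 718.71 K.
T_C = 26 °C → 26 + 273.15 = 299.15 K.
W = η·Q_H = 0.443 × 501 = 221.9 kJ, so Q_C = Q_H − W = 279.1 kJ.
Reservoir entropy changes: ΔS_H = −Q_H/T_H = −501/718.71 = -0.6971 kJ/K and ΔS_C = +Q_C/T_C = 279.1/299.15 = 0.9328 kJ/K.
ΔS_univ = −Q_H/T_H + Q_C/T_C = 0.236 kJ/K (> 0, since η = 0.443 < η_Carnot = 0.584).

ΔS_univ ≈ 0.236 kJ/K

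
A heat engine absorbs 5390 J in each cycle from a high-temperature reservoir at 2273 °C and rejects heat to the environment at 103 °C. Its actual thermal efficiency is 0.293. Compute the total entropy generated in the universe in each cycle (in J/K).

ΔS_univ ≈ 8.014 J/K

T_H = 2273 °C → 2273 + 273.15 = 2546.15 K.
T_C = 103 °C → 103 + 273.15 = 376.15 K.
W = η·Q_H = 0.293 × 5390 = 1579 J, so Q_C = Q_H − W = 3811 J.
Reservoir entropy changes: ΔS_H = −Q_H/T_H = −5390/2546.15 = -2.117 J/K and ΔS_C = +Q_C/T_C = 3811/376.15 = 10.13 J/K.
ΔS_univ = −Q_H/T_H + Q_C/T_C = 8.014 J/K (> 0, since η = 0.293 < η_Carnot = 0.852).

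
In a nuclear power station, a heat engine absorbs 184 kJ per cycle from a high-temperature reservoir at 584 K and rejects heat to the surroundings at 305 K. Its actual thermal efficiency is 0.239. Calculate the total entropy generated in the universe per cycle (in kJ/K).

ΔS_univ ≈ 0.144 kJ/K

W = η·Q_H = 0.239 × 184 = 43.98 kJ, so Q_C = Q_H − W = 140.0 kJ.
Entropy balance on the reservoirs: −Q_H/T_H = -0.3151 kJ/K, +Q_C/T_C = 0.4591 kJ/K.
ΔS_univ = −Q_H/T_H + Q_C/T_C = 0.144 kJ/K (> 0, since η = 0.239 < η_Carnot = 0.478).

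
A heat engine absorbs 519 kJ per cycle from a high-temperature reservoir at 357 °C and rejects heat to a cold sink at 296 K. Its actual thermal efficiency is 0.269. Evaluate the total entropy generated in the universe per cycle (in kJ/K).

T_H = 357 °C → 357 + 273.15 = 630.15 K.
W = η·Q_H = 0.269 × 519 = 139.6 kJ, so Q_C = Q_H − W = 379.4 kJ.
Reservoir entropy changes: ΔS_H = −Q_H/T_H = −519/630.15 = -0.8236 kJ/K and ΔS_C = +Q_C/T_C = 379.4/296.00 = 1.282 kJ/K.
ΔS_univ = −Q_H/T_H + Q_C/T_C = 0.458 kJ/K (> 0, since η = 0.269 < η_Carnot = 0.530).

ΔS_univ ≈ 0.458 kJ/K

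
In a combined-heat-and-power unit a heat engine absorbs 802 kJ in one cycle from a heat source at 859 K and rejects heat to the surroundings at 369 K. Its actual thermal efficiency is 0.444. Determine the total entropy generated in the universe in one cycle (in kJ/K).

W = η·Q_H = 0.444 × 802 = 356.1 kJ, so Q_C = Q_H − W = 445.9 kJ.
Reservoir entropy changes: ΔS_H = −Q_H/T_H = −802/859.00 = -0.9336 kJ/K and ΔS_C = +Q_C/T_C = 445.9/369.00 = 1.208 kJ/K.
ΔS_univ = −Q_H/T_H + Q_C/T_C = 0.275 kJ/K (> 0, since η = 0.444 < η_Carnot = 0.570).

ΔS_univ ≈ 0.275 kJ/K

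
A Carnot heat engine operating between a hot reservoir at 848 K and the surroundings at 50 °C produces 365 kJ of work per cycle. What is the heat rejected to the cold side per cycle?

Q_C ≈ 225 kJ

T_C = 50 °C → 50 + 273.15 = 323.15 K.
The Carnot efficiency is η = 1 − T_C/T_H = 1 − 323.15/848.00 = 0.6189.
Since Q_C/Q_H = T_C/T_H and Q_H = W/η, Q_C = W·T_C/(T_H − T_C) = 365 × 323.15/524.85 = 225 kJ.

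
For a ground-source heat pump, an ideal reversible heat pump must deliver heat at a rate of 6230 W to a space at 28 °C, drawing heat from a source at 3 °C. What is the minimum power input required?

Ẇ_in ≈ 517 W

T_H = 28 °C → 28 + 273.15 = 301.15 K.
T_C = 3 °C → 3 + 273.15 = 276.15 K.
COP_HP = T_H/(T_H − T_C) = 301.15/25.00 = 12.0460.
W = Q_H/COP_HP = 6230/12.0460 = 517 W.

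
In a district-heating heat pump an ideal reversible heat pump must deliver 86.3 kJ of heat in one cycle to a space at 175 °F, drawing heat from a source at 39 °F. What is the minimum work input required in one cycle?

T_H = 175 °F → (175 − 32) × 5/9 = 79.44 °C = 352.59 K.
T_C = 39 °F → (39 − 32) × 5/9 = 3.89 °C = 277.04 K.
Reversible heating COP: COP_HP = T_H/(T_H − T_C) = 352.59/75.56 = 4.6667.
W = Q_H/COP_HP = 86.3/4.6667 = 18.49 kJ.

W_in ≈ 18.49 kJ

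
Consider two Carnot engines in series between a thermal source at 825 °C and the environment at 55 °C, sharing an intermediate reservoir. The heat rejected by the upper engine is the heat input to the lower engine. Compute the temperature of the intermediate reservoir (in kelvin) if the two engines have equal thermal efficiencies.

T_m ≈ 600 K

T_H = 825 °C → 825 + 273.15 = 1098.15 K.
T_C = 55 °C → 55 + 273.15 = 328.15 K.
Equal efficiencies require 1 − T_m/T_H = 1 − T_C/T_m, i.e. T_m/T_H = T_C/T_m, so T_m = √(T_H·T_C) = √(1098.15 × 328.15) = 600 K.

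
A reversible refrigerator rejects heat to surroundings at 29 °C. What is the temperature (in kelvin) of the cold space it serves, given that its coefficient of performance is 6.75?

T_H = 29 °C → 29 + 273.15 = 302.15 K.
COP_R = T_C/(T_H − T_C) ⇒ T_C = T_H·COP_R/(1 + COP_R) = 302.15 × 6.75/(1 + 6.75) = 263 K.

T_C ≈ 263 K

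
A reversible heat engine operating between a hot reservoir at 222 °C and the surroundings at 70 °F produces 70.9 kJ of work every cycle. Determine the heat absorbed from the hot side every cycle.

Q_H ≈ 175 kJ

T_H = 222 °C → 222 + 273.15 = 495.15 K.
T_C = 70 °F → (70 − 32) × 5/9 = 21.11 °C = 294.26 K.
η_rev = 1 − T_C/T_H = 1 − 294.26/495.15 = 0.4057.
Q_H = W/η = 70.9/0.4057 = 175 kJ.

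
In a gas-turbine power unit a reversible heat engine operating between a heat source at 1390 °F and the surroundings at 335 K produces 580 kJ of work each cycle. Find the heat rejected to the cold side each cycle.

T_H = 1390 °F → (1390 − 32) × 5/9 = 754.44 °C = 1027.59 K.
Carnot efficiency: η = 1 − T_C/T_H = 1 − 335.00/1027.59 = 0.6740.
Since Q_C/Q_H = T_C/T_H and Q_H = W/η, Q_C = W·T_C/(T_H − T_C) = 580 × 335.00/692.59 = 280.5 kJ.

Q_C ≈ 280.5 kJ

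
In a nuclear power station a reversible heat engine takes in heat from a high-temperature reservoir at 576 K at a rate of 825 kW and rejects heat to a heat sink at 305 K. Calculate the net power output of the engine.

Ẇ ≈ 388.2 kW

The Carnot efficiency is η = 1 − T_C/T_H = 1 − 305.00/576.00 = 0.4705.
W = η·Q_H = 0.4705 × 825 = 388.2 kW.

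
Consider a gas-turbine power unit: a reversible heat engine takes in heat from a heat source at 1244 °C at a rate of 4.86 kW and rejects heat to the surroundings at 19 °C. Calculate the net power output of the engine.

Ẇ ≈ 3.92 kW

T_H = 1244 °C → 1244 + 273.15 = 1517.15 K.
T_C = 19 °C → 19 + 273.15 = 292.15 K.
For a reversible engine, η = 1 − T_C/T_H = 1 − 292.15/1517.15 = 0.8074.
W = η·Q_H = 0.8074 × 4.86 = 3.92 kW.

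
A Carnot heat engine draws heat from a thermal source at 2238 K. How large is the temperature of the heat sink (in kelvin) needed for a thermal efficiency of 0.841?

T_C ≈ 355.8 K

From η = 1 − T_C/T_H, T_C = T_H·(1 − η) = 2238.00 × (1 − 0.841) = 355.8 K.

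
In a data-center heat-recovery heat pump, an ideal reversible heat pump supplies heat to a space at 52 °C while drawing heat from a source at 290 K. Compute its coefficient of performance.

COP_HP ≈ 9.25

T_H = 52 °C → 52 + 273.15 = 325.15 K.
COP_HP = T_H/(T_H − T_C) = 325.15/(325.15 − 290.00) = 9.25.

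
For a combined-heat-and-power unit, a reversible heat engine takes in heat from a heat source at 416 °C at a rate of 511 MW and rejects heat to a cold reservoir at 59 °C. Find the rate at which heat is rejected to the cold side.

Q̇_C ≈ 246.3 MW

T_H = 416 °C → 416 + 273.15 = 689.15 K.
T_C = 59 °C → 59 + 273.15 = 332.15 K.
For a reversible engine, η = 1 − T_C/T_H = 1 − 332.15/689.15 = 0.5180.
For a reversible cycle Q_C/Q_H = T_C/T_H, so Q_C = 511 × 332.15/689.15 = 246.3 MW.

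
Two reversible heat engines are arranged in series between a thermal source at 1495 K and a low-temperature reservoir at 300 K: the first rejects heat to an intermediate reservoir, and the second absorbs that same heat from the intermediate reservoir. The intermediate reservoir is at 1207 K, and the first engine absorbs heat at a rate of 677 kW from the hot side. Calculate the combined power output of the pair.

Ẇ_total ≈ 541 kW

Two reversible stages in series are equivalent to a single Carnot engine between T_H and T_C, so η_total = 1 − T_C/T_H = 1 − 300.00/1495.00 = 0.7993.
W_total = η_total · Q_H = 0.7993 × 677 = 541 kW.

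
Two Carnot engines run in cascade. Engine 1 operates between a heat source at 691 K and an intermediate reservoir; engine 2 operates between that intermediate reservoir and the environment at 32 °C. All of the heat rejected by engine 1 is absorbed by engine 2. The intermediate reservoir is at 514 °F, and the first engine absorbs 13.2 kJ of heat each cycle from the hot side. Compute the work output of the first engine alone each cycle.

T_C = 32 °C → 32 + 273.15 = 305.15 K.
T_m = 514 °F → (514 − 32) × 5/9 = 267.78 °C = 540.93 K.
First-stage efficiency η₁ = 1 − T_m/T_H = 1 − 540.93/691.00 = 0.2172.
W₁ = η₁·Q_H = 0.2172 × 13.2 = 2.867 kJ.

W₁ ≈ 2.867 kJ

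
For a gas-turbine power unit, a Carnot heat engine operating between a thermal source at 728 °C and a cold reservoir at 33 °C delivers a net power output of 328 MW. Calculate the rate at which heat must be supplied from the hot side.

T_H = 728 °C → 728 + 273.15 = 1001.15 K.
T_C = 33 °C → 33 + 273.15 = 306.15 K.
For a reversible engine, η = 1 − T_C/T_H = 1 − 306.15/1001.15 = 0.6942.
Q_H = W/η = 328/0.6942 = 472 MW.

Q̇_H ≈ 472 MW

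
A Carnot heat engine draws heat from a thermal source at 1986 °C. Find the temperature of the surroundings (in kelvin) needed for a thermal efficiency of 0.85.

T_H = 1986 °C → 1986 + 273.15 = 2259.15 K.
From η = 1 − T_C/T_H, T_C = T_H·(1 − η) = 2259.15 × (1 − 0.85) = 339 K.

T_C ≈ 339 K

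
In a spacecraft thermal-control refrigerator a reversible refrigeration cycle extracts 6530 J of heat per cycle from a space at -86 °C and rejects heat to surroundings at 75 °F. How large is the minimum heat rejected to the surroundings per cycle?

Q_H ≈ 10400 J

T_H = 75 °F → (75 − 32) × 5/9 = 23.89 °C = 297.04 K.
T_C = -86 °C → -86 + 273.15 = 187.15 K.
For a reversible cycle Q_H/Q_C = T_H/T_C, so Q_H = Q_C·T_H/T_C = 6530 × 297.04/187.15 = 10400 J.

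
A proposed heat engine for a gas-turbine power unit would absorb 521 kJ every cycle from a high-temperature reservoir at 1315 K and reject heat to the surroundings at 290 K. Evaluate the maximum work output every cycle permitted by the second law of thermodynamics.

W_max ≈ 406.1 kJ

By the Carnot theorem, η_max = 1 − T_C/T_H = 1 − 290.00/1315.00 = 0.7795.
W_max = η_max · Q_H = 0.7795 × 521 = 406.1 kJ.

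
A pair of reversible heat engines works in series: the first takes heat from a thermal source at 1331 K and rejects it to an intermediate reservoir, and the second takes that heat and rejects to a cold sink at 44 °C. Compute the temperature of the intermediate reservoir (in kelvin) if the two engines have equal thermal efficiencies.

T_m ≈ 650 K

T_C = 44 °C → 44 + 273.15 = 317.15 K.
Equal efficiencies require 1 − T_m/T_H = 1 − T_C/T_m, i.e. T_m/T_H = T_C/T_m, so T_m = √(T_H·T_C) = √(1331.00 × 317.15) = 650 K.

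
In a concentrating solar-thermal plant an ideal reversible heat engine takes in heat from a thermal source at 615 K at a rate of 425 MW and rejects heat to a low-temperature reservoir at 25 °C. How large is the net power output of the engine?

Ẇ ≈ 219 MW

T_C = 25 °C → 25 + 273.15 = 298.15 K.
Carnot efficiency: η = 1 − T_C/T_H = 1 − 298.15/615.00 = 0.5152.
W = η·Q_H = 0.5152 × 425 = 219 MW.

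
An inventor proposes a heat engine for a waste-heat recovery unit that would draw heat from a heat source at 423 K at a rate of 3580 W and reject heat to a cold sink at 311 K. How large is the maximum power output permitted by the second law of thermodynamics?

The second-law ceiling is the Carnot efficiency, η_max = 1 − T_C/T_H = 1 − 311.00/423.00 = 0.2648.
W_max = η_max · Q_H = 0.2648 × 3580 = 948 W.

Ẇ_max ≈ 948 W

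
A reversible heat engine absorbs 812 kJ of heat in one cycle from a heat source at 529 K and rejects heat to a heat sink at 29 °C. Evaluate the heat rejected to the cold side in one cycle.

T_C = 29 °C → 29 + 273.15 = 302.15 K.
Carnot efficiency: η = 1 − T_C/T_H = 1 − 302.15/529.00 = 0.4288.
For a reversible cycle Q_C/Q_H = T_C/T_H, so Q_C = 812 × 302.15/529.00 = 464 kJ.

Q_C ≈ 464 kJ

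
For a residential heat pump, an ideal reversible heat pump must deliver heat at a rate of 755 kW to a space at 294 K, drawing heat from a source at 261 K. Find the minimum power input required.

Ẇ_in ≈ 84.74 kW

COP_HP = T_H/(T_H − T_C) = 294.00/33.00 = 8.9091.
W = Q_H/COP_HP = 755/8.9091 = 84.74 kW.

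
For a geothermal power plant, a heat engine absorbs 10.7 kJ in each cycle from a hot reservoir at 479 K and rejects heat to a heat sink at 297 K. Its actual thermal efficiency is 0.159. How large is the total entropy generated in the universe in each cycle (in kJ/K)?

ΔS_univ ≈ 0.007960 kJ/K

W = η·Q_H = 0.159 × 10.7 = 1.701 kJ, so Q_C = Q_H − W = 8.999 kJ.
Reservoir entropy changes: ΔS_H = −Q_H/T_H = −10.7/479.00 = -0.02234 kJ/K and ΔS_C = +Q_C/T_C = 8.999/297.00 = 0.03030 kJ/K.
ΔS_univ = −Q_H/T_H + Q_C/T_C = 0.007960 kJ/K (> 0, since η = 0.159 < η_Carnot = 0.380).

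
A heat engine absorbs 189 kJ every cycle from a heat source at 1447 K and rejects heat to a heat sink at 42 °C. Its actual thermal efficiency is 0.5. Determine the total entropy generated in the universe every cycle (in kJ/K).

ΔS_univ ≈ 0.169 kJ/K

T_C = 42 °C → 42 + 273.15 = 315.15 K.
W = η·Q_H = 0.5 × 189 = 94.50 kJ, so Q_C = Q_H − W = 94.50 kJ.
Reservoir entropy changes: ΔS_H = −Q_H/T_H = −189/1447.00 = -0.1306 kJ/K and ΔS_C = +Q_C/T_C = 94.50/315.15 = 0.2999 kJ/K.
ΔS_univ = −Q_H/T_H + Q_C/T_C = 0.169 kJ/K (> 0, since η = 0.5 < η_Carnot = 0.782).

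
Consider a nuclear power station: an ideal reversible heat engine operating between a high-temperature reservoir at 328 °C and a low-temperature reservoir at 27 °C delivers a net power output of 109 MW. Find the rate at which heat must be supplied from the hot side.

T_H = 328 °C → 328 + 273.15 = 601.15 K.
T_C = 27 °C → 27 + 273.15 = 300.15 K.
Carnot efficiency: η = 1 − T_C/T_H = 1 − 300.15/601.15 = 0.5007.
Q_H = W/η = 109/0.5007 = 217.7 MW.

Q̇_H ≈ 217.7 MW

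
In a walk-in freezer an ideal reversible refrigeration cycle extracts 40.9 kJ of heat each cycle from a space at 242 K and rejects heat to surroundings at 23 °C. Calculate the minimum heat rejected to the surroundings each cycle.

Q_H ≈ 50.1 kJ

T_H = 23 °C → 23 + 273.15 = 296.15 K.
For a reversible cycle Q_H/Q_C = T_H/T_C, so Q_H = Q_C·T_H/T_C = 40.9 × 296.15/242.00 = 50.1 kJ.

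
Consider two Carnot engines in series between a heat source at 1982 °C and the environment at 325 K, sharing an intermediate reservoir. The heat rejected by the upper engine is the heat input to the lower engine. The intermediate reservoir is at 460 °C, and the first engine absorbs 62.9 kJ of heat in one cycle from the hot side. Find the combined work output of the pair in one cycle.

T_H = 1982 °C → 1982 + 273.15 = 2255.15 K.
Two reversible stages in series are equivalent to a single Carnot engine between T_H and T_C, so η_total = 1 − T_C/T_H = 1 − 325.00/2255.15 = 0.8559.
W_total = η_total · Q_H = 0.8559 × 62.9 = 53.8 kJ.

W_total ≈ 53.8 kJ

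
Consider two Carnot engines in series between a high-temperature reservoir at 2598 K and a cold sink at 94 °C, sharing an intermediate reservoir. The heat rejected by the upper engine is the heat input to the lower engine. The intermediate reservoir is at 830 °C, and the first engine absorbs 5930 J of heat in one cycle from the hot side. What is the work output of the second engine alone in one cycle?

W₂ ≈ 1680 J

T_C = 94 °C → 94 + 273.15 = 367.15 K.
T_m = 830 °C → 830 + 273.15 = 1103.15 K.
Heat entering the second stage: Q_m = Q_H·(T_m/T_H) = 5930 × 1103.15/2598.00 = 2520 J.
Second-stage efficiency η₂ = 1 − T_C/T_m = 1 − 367.15/1103.15 = 0.6672, so W₂ = η₂·Q_m = 1680 J.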